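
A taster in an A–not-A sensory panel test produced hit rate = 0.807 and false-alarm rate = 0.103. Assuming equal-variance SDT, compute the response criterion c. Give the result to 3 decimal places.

Φ⁻¹(0.807) = 0.8669, Φ⁻¹(0.103) = -1.2646
c = −½·[z(H) + z(FA)] = −0.5 × (0.8669 + (-1.2646)) = 0.19885

c = 0.199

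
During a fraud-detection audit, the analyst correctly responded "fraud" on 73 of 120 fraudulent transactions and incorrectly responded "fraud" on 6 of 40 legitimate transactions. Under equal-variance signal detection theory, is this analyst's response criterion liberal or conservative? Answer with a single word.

conservative

z(H) = 0.275, z(FA) = -1.036
c = −½·(z(H) + z(FA)) = 0.3805
c > 0 → conservative criterion (biased toward responding “no”).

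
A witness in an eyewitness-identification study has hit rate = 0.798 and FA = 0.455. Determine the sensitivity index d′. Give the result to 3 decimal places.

d′ = 0.948

Φ⁻¹(H) = 0.8345
Φ⁻¹(FA) = -0.1130
d' = z(H) − z(FA) = 0.8345 − (-0.1130) = 0.9475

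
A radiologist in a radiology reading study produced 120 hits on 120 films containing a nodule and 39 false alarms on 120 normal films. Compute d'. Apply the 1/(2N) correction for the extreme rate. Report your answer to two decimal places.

The hit rate is 120/120 = 1, so apply the 1/(2N) correction: H → 1 − 1/(2·120) = 0.99583.
z(H) = z(0.99583) = 2.638
z(FA) = z(0.32500) = -0.454
d' = 2.638 − (-0.454) = 3.092

d' = 3.09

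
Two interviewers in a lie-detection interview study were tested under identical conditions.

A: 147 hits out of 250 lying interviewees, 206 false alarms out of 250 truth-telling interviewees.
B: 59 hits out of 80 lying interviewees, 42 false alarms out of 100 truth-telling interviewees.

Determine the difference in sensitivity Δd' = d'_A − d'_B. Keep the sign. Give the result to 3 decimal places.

Δd' = -1.546

A: z(0.5880) = 0.2224, z(0.8240) = 0.9307, d' = -0.7083
B: z(0.7375) = 0.6357, z(0.4200) = -0.2019, d' = 0.8376
Δd' = d'_A − d'_B = -0.7083 − 0.8376 = -1.5459
B has the higher sensitivity.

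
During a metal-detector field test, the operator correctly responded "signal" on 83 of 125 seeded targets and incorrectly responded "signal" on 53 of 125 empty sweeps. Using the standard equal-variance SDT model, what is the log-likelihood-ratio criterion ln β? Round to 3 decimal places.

H = 83/125 = 0.6640
FA = 53/125 = 0.4240
z(H) = 0.4234
z(FA) = -0.1917
ln β = −½·[z(H)² − z(FA)²] = −0.5 × (0.1793 − 0.0367) = -0.0713

ln β = -0.071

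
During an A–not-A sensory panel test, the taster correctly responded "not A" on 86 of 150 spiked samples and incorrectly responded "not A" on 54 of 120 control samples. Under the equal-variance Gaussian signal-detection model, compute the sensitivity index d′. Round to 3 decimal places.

d′ = 0.311

H = 86/150 = 0.5733
FA = 54/120 = 0.4500
z(H) = z(0.5733) = 0.1848
z(FA) = z(0.4500) = -0.1257
d' = z(H) − z(FA) = 0.1848 − (-0.1257) = 0.3105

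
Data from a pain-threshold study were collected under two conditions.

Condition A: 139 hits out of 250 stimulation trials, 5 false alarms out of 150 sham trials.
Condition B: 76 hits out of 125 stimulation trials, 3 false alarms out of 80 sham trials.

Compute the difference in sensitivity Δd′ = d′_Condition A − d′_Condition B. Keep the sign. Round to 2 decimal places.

Δd′ = -0.08

Condition A: z(0.5560) = 0.141, z(0.0333) = -1.834, d' = 1.975
Condition B: z(0.6080) = 0.274, z(0.0375) = -1.780, d' = 2.054
Δd' = d'_Condition A − d'_Condition B = 1.975 − 2.054 = -0.079
Condition B has the higher sensitivity.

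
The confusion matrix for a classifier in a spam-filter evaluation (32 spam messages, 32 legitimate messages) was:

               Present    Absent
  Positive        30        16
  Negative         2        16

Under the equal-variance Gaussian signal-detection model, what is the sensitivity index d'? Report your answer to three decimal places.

H = 30/32 = 0.9375
FA = 16/32 = 0.5000
z(0.9375) = 1.5341, z(0.5000) = 0.0000
d' = z(H) − z(FA) = 1.5341 − 0.0000 = 1.5341

d' = 1.534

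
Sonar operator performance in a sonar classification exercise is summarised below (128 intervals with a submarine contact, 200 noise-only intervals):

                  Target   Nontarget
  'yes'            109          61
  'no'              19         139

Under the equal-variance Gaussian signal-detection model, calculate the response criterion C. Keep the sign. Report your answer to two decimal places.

H = 109/128 = 0.8516
FA = 61/200 = 0.3050
z(0.8516) = 1.043, z(0.3050) = -0.510
c = −½·[z(H) + z(FA)] = −0.5 × (1.043 + (-0.510)) = -0.2665

C = -0.27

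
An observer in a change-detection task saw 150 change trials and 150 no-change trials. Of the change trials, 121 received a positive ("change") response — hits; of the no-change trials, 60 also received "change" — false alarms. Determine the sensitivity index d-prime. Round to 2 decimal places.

H = 121/150 = 0.8067
FA = 60/150 = 0.4000
Φ⁻¹(H) = Φ⁻¹(0.8067) = 0.866
Φ⁻¹(FA) = Φ⁻¹(0.4000) = -0.253
d' = z(H) − z(FA) = 0.866 − (-0.253) = 1.119

d-prime = 1.12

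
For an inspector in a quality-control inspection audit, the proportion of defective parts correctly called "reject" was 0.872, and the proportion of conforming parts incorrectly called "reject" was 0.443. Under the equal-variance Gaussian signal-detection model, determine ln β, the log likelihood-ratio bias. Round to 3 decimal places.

ln β = -0.635

Φ⁻¹(H) = Φ⁻¹(0.872) = 1.1359
Φ⁻¹(FA) = Φ⁻¹(0.443) = -0.1434
ln β = −½·[z(H)² − z(FA)²] = −0.5 × (1.2903 − 0.0206) = -0.63485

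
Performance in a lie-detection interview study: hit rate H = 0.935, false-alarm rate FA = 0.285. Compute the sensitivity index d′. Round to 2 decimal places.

d′ = 2.08

Φ⁻¹(0.935) = 1.514, Φ⁻¹(0.285) = -0.568
d' = z(H) − z(FA) = 1.514 − (-0.568) = 2.082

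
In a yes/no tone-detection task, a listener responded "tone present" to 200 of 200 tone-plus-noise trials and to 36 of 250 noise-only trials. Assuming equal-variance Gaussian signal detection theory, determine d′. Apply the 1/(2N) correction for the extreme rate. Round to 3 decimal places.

The hit rate is 200/200 = 1, so apply the 1/(2N) correction: H → 1 − 1/(2·200) = 0.99750.
z(H) = z(0.99750) = 2.8070
z(FA) = z(0.14400) = -1.0625
d' = 2.8070 − (-1.0625) = 3.8695

d′ = 3.870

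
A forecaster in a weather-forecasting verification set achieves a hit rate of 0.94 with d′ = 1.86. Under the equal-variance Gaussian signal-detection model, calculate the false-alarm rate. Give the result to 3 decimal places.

false-alarm rate = 0.380

z(hit rate) = z(0.94) = 1.5548
z(FA) = z(H) − d' = 1.5548 − 1.86 = -0.3052
false-alarm rate = Φ(-0.3052) = 0.3801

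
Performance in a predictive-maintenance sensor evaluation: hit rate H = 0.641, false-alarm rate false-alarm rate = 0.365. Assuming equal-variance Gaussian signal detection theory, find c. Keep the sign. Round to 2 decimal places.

c = -0.01

Φ⁻¹(H) = Φ⁻¹(0.641) = 0.361
Φ⁻¹(FA) = Φ⁻¹(0.365) = -0.345
c = −½·[z(H) + z(FA)] = −0.5 × (0.361 + (-0.345)) = -0.008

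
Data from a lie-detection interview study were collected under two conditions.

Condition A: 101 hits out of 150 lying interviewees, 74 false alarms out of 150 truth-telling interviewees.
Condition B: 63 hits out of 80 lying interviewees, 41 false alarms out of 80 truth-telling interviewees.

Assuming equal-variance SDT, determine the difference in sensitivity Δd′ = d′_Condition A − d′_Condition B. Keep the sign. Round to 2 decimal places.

Δd′ = -0.30

Condition A: z(0.6733) = 0.449, z(0.4933) = -0.017, d' = 0.466
Condition B: z(0.7875) = 0.798, z(0.5125) = 0.031, d' = 0.767
Δd' = d'_Condition A − d'_Condition B = 0.466 − 0.767 = -0.301
Condition B has the higher sensitivity.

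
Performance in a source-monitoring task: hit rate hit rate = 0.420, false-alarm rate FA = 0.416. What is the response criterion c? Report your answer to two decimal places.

Φ⁻¹(H) = Φ⁻¹(0.420) = -0.202
Φ⁻¹(FA) = Φ⁻¹(0.416) = -0.212
c = −½·[z(H) + z(FA)] = −0.5 × (-0.202 + (-0.212)) = 0.207

c = 0.21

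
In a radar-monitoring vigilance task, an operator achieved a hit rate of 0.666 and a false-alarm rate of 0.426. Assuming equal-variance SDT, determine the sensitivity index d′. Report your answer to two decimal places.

z(H) = z(0.666) = 0.4289
z(FA) = z(0.426) = -0.1866
d' = z(H) − z(FA) = 0.4289 − (-0.1866) = 0.6155

d′ = 0.62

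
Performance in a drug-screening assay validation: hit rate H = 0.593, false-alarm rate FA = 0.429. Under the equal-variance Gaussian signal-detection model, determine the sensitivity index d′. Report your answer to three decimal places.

Φ⁻¹(0.593) = 0.2353, Φ⁻¹(0.429) = -0.1789
d' = z(H) − z(FA) = 0.2353 − (-0.1789) = 0.4142

d′ = 0.414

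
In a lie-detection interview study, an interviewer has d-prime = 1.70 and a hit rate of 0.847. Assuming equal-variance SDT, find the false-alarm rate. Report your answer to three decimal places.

z(hit rate) = z(0.847) = 1.0237
z(FA) = z(H) − d' = 1.0237 − 1.70 = -0.6763
false-alarm rate = Φ(-0.6763) = 0.2494

false-alarm rate = 0.249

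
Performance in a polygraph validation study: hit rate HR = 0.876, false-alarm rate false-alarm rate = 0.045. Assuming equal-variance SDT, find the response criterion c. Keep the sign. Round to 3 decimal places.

c = 0.270

z(H) = z(0.876) = 1.1552
z(FA) = z(0.045) = -1.6954
c = −½·[z(H) + z(FA)] = −0.5 × (1.1552 + (-1.6954)) = 0.2701
c > 0: the examiner has a conservative response bias.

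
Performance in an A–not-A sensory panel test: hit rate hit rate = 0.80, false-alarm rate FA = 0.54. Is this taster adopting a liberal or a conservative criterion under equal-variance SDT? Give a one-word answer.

z(H) = 0.842, z(FA) = 0.100
c = −½·(z(H) + z(FA)) = -0.471
c < 0 → liberal criterion (biased toward responding “yes”).

liberal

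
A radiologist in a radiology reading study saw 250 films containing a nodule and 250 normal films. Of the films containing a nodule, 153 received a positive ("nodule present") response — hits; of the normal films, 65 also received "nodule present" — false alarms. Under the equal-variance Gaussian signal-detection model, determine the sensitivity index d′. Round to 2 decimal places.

d′ = 0.93

H = 153/250 = 0.6120
FA = 65/250 = 0.2600
Φ⁻¹(H) = 0.285
Φ⁻¹(FA) = -0.643
d' = z(H) − z(FA) = 0.285 − (-0.643) = 0.928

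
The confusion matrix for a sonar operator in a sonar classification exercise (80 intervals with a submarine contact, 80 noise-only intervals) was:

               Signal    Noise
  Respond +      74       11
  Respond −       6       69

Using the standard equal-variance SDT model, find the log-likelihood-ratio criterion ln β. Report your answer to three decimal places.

H = 74/80 = 0.9250
FA = 11/80 = 0.1375
z(H) = z(0.9250) = 1.4395
z(FA) = z(0.1375) = -1.0916
ln β = −½·[z(H)² − z(FA)²] = −0.5 × (2.0722 − 1.1916) = -0.4403

ln β = -0.440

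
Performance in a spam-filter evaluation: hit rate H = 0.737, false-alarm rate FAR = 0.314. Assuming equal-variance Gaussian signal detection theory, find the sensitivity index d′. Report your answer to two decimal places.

d′ = 1.12

z(0.737) = 0.6341, z(0.314) = -0.4845
d' = z(H) − z(FA) = 0.6341 − (-0.4845) = 1.1186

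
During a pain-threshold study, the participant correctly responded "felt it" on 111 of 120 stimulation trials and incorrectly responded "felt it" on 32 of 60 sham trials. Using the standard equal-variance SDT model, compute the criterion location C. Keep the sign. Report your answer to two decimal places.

H = 111/120 = 0.9250
FA = 32/60 = 0.5333
z(0.9250) = 1.440, z(0.5333) = 0.084
c = −½·[z(H) + z(FA)] = −0.5 × (1.440 + 0.084) = -0.762
c < 0: the participant has a liberal response bias.

C = -0.76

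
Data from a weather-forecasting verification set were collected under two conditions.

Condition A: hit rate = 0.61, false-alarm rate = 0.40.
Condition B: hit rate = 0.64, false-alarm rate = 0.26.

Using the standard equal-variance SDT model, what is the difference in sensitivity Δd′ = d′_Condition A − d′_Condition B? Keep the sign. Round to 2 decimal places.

Δd′ = -0.47

Condition A: z(0.61) = 0.279, z(0.40) = -0.253, d' = 0.532
Condition B: z(0.64) = 0.358, z(0.26) = -0.643, d' = 1.001
Δd' = d'_Condition A − d'_Condition B = 0.532 − 1.001 = -0.469
Condition B has the higher sensitivity.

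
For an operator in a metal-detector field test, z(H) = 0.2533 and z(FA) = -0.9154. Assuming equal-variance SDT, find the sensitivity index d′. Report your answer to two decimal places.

d' = z(H) − z(FA) = 0.2533 − (-0.9154) = 1.1687

d′ = 1.17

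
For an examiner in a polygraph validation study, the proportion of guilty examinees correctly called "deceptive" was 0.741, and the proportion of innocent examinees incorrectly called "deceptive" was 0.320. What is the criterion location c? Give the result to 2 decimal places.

c = -0.09

z(H) = 0.646
z(FA) = -0.468
c = −½·[z(H) + z(FA)] = −0.5 × (0.646 + (-0.468)) = -0.089
c < 0: the examiner has a liberal response bias.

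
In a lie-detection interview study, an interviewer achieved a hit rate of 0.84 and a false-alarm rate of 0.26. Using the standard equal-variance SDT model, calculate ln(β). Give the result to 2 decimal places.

ln β = -0.29

z(H) = 0.994
z(FA) = -0.643
ln β = −½·[z(H)² − z(FA)²] = −0.5 × (0.988 − 0.413) = -0.2875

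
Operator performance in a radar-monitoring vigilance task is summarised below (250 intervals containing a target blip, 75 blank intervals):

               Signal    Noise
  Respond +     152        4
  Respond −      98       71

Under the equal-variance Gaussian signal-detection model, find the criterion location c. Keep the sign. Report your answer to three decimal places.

H = 152/250 = 0.6080
FA = 4/75 = 0.0533
Φ⁻¹(H) = Φ⁻¹(0.6080) = 0.2741
Φ⁻¹(FA) = Φ⁻¹(0.0533) = -1.6137
c = −½·[z(H) + z(FA)] = −0.5 × (0.2741 + (-1.6137)) = 0.6698
c > 0: the operator has a conservative response bias.

c = 0.670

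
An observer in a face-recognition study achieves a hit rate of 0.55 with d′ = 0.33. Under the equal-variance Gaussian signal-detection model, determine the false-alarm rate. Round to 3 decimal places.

false-alarm rate = 0.419

z(hit rate) = z(0.55) = 0.1257
z(FA) = z(H) − d' = 0.1257 − 0.33 = -0.2043
false-alarm rate = Φ(-0.2043) = 0.4191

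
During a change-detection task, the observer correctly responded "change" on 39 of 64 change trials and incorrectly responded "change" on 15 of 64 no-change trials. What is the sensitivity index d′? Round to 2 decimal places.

d′ = 1.00

H = 39/64 = 0.6094
FA = 15/64 = 0.2344
z(H) = z(0.6094) = 0.2778
z(FA) = z(0.2344) = -0.7244
d' = z(H) − z(FA) = 0.2778 − (-0.7244) = 1.0022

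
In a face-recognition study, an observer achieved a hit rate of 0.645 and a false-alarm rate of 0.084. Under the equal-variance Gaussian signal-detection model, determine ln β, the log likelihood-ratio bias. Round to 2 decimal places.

Φ⁻¹(H) = Φ⁻¹(0.645) = 0.372
Φ⁻¹(FA) = Φ⁻¹(0.084) = -1.379
ln β = −½·[z(H)² − z(FA)²] = −0.5 × (0.138 − 1.902) = 0.882

ln β = 0.88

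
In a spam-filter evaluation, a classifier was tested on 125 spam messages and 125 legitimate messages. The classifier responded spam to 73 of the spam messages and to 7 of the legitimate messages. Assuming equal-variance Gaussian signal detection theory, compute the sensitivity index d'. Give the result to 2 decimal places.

H = 73/125 = 0.5840
FA = 7/125 = 0.0560
z(H) = 0.2121
z(FA) = -1.5893
d' = z(H) − z(FA) = 0.2121 − (-1.5893) = 1.8014

d' = 1.80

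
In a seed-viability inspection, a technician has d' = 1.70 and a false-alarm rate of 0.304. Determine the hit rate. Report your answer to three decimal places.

z(false-alarm rate) = z(0.304) = -0.5129
z(H) = z(FA) + d' = -0.5129 + 1.70 = 1.1871
hit rate = Φ(1.1871) = 0.8824

hit rate = 0.882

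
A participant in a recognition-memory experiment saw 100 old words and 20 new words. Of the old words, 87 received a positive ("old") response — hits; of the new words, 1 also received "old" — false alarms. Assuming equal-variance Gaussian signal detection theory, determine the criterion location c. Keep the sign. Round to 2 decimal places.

H = 87/100 = 0.8700
FA = 1/20 = 0.0500
Φ⁻¹(H) = Φ⁻¹(0.8700) = 1.1264
Φ⁻¹(FA) = Φ⁻¹(0.0500) = -1.6449
c = −½·[z(H) + z(FA)] = −0.5 × (1.1264 + (-1.6449)) = 0.25925

c = 0.26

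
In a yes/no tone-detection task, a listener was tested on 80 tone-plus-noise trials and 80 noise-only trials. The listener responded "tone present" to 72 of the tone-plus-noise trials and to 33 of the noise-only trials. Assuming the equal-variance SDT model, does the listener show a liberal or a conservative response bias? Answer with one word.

liberal

z(H) = 1.282, z(FA) = -0.221
c = −½·(z(H) + z(FA)) = -0.5305
c < 0 → liberal criterion (biased toward responding “yes”).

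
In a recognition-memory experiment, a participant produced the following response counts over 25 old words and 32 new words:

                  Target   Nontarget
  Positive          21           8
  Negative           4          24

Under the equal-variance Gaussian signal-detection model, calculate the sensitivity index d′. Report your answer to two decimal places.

H = 21/25 = 0.8400
FA = 8/32 = 0.2500
Φ⁻¹(H) = 0.994
Φ⁻¹(FA) = -0.674
d' = z(H) − z(FA) = 0.994 − (-0.674) = 1.668

d′ = 1.67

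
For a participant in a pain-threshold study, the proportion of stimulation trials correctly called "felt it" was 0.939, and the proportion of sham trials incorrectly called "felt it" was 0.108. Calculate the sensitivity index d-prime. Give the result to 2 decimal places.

d-prime = 2.78

z(H) = z(0.939) = 1.5464
z(FA) = z(0.108) = -1.2372
d' = z(H) − z(FA) = 1.5464 − (-1.2372) = 2.7836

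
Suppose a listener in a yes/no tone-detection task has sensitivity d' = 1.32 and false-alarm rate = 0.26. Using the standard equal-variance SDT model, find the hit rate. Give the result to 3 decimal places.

hit rate = 0.751

z(false-alarm rate) = z(0.26) = -0.6433
z(H) = z(FA) + d' = -0.6433 + 1.32 = 0.6767
hit rate = Φ(0.6767) = 0.7507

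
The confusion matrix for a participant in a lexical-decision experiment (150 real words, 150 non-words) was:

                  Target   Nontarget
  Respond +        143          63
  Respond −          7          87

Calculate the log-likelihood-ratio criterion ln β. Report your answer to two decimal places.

ln β = -1.39

H = 143/150 = 0.9533
FA = 63/150 = 0.4200
Φ⁻¹(H) = Φ⁻¹(0.9533) = 1.678
Φ⁻¹(FA) = Φ⁻¹(0.4200) = -0.202
ln β = −½·[z(H)² − z(FA)²] = −0.5 × (2.816 − 0.041) = -1.3875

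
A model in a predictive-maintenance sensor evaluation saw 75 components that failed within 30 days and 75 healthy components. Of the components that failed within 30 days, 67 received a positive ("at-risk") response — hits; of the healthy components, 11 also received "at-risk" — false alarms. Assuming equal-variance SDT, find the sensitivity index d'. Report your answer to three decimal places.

d' = 2.295

H = 67/75 = 0.8933
FA = 11/75 = 0.1467
Φ⁻¹(0.8933) = 1.2443, Φ⁻¹(0.1467) = -1.0507
d' = z(H) − z(FA) = 1.2443 − (-1.0507) = 2.2950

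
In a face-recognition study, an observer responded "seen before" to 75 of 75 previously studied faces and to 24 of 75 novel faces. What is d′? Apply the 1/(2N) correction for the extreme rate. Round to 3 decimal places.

The hit rate is 75/75 = 1, so apply the 1/(2N) correction: H → 1 − 1/(2·75) = 0.99333.
z(H) = z(0.99333) = 2.4746
z(FA) = z(0.32000) = -0.4677
d' = 2.4746 − (-0.4677) = 2.9423

d′ = 2.942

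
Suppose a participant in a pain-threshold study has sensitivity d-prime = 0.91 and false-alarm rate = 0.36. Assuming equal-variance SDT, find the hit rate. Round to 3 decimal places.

z(false-alarm rate) = z(0.36) = -0.3585
z(H) = z(FA) + d' = -0.3585 + 0.91 = 0.5515
hit rate = Φ(0.5515) = 0.7094

hit rate = 0.709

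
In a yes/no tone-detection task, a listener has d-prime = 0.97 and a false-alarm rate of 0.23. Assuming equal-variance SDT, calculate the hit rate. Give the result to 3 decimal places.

z(false-alarm rate) = z(0.23) = -0.7388
z(H) = z(FA) + d' = -0.7388 + 0.97 = 0.2312
hit rate = Φ(0.2312) = 0.5914

hit rate = 0.591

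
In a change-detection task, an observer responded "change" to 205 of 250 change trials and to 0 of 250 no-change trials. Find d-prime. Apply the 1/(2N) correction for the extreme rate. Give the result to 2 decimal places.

d-prime = 3.79

The false-alarm rate is 0/250 = 0, so apply the 1/(2N) correction: FA → 1/(2·250) = 0.00200.
z(H) = z(0.82000) = 0.915
z(FA) = z(0.00200) = -2.878
d' = 0.915 − (-2.878) = 3.793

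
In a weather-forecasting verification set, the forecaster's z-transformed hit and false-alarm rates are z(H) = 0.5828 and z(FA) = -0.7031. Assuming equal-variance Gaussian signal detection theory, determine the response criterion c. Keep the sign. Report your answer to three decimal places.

c = 0.060

c = −½·[z(H) + z(FA)] = −½·(0.5828 + (-0.7031)) = 0.06015
c > 0: the forecaster has a conservative response bias.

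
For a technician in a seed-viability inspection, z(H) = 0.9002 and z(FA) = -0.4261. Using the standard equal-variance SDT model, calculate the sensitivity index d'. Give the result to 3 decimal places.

d' = 1.326

d' = z(H) − z(FA) = 0.9002 − (-0.4261) = 1.3263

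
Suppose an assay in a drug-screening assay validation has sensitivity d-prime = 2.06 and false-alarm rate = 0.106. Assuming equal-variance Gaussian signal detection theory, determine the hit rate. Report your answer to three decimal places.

hit rate = 0.792

z(false-alarm rate) = z(0.106) = -1.2481
z(H) = z(FA) + d' = -1.2481 + 2.06 = 0.8119
hit rate = Φ(0.8119) = 0.7916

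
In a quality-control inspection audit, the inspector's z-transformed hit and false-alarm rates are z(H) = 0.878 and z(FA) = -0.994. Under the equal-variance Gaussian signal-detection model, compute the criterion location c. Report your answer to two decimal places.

c = 0.06

c = −½·[z(H) + z(FA)] = −½·(0.878 + (-0.994)) = 0.058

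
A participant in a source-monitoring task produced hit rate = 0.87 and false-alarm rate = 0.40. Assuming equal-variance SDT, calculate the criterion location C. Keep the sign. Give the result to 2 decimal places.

z(H) = z(0.87) = 1.126
z(FA) = z(0.40) = -0.253
c = −½·[z(H) + z(FA)] = −0.5 × (1.126 + (-0.253)) = -0.4365
c < 0: the participant has a liberal response bias.

C = -0.44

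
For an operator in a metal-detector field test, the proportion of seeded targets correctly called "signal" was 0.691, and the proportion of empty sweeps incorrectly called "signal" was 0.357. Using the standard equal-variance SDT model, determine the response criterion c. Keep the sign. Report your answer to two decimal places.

Φ⁻¹(H) = Φ⁻¹(0.691) = 0.4987
Φ⁻¹(FA) = Φ⁻¹(0.357) = -0.3665
c = −½·[z(H) + z(FA)] = −0.5 × (0.4987 + (-0.3665)) = -0.0661
c < 0: the operator has a liberal response bias.

c = -0.07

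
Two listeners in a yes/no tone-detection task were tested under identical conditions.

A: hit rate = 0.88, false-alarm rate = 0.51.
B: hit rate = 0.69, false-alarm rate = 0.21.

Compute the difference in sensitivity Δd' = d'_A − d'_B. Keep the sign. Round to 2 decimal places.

A: z(0.88) = 1.175, z(0.51) = 0.025, d' = 1.150
B: z(0.69) = 0.496, z(0.21) = -0.806, d' = 1.302
Δd' = d'_A − d'_B = 1.150 − 1.302 = -0.152
B has the higher sensitivity.

Δd' = -0.15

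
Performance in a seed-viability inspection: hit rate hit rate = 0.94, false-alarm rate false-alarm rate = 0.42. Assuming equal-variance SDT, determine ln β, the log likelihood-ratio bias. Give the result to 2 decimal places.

z(H) = 1.555
z(FA) = -0.202
ln β = −½·[z(H)² − z(FA)²] = −0.5 × (2.418 − 0.041) = -1.1885

ln β = -1.19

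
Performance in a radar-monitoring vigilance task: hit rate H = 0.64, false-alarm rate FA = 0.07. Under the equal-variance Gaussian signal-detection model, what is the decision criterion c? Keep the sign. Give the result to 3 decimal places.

c = 0.559

z(H) = z(0.64) = 0.3585
z(FA) = z(0.07) = -1.4758
c = −½·[z(H) + z(FA)] = −0.5 × (0.3585 + (-1.4758)) = 0.55865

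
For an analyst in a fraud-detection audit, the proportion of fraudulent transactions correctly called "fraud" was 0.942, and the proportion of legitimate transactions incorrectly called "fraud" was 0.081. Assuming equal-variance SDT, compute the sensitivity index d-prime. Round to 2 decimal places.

z(H) = 1.5718
z(FA) = -1.3984
d' = z(H) − z(FA) = 1.5718 − (-1.3984) = 2.9702

d-prime = 2.97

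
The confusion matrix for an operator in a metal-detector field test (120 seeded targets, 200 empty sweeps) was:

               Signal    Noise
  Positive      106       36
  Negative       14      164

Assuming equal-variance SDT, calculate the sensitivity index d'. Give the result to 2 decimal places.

H = 106/120 = 0.8833
FA = 36/200 = 0.1800
Φ⁻¹(H) = Φ⁻¹(0.8833) = 1.1916
Φ⁻¹(FA) = Φ⁻¹(0.1800) = -0.9154
d' = z(H) − z(FA) = 1.1916 − (-0.9154) = 2.1070

d' = 2.11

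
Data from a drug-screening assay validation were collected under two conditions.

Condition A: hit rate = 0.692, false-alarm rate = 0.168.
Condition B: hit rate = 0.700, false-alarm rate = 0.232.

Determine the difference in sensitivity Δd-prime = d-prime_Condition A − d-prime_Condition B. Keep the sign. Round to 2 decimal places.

Condition A: z(0.692) = 0.502, z(0.168) = -0.962, d' = 1.464
Condition B: z(0.700) = 0.524, z(0.232) = -0.732, d' = 1.256
Δd' = d'_Condition A − d'_Condition B = 1.464 − 1.256 = 0.208
Condition A has the higher sensitivity.

Δd-prime = 0.21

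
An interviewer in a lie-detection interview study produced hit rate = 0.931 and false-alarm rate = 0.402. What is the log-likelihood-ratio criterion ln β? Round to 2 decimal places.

ln β = -1.07

z(H) = z(0.931) = 1.483
z(FA) = z(0.402) = -0.248
ln β = −½·[z(H)² − z(FA)²] = −0.5 × (2.199 − 0.062) = -1.0685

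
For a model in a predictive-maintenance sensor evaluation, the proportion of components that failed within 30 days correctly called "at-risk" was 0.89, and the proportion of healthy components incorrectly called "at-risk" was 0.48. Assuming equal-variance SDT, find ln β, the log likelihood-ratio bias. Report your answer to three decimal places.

z(H) = 1.2265
z(FA) = -0.0502
ln β = −½·[z(H)² − z(FA)²] = −0.5 × (1.5043 − 0.0025) = -0.7509

ln β = -0.751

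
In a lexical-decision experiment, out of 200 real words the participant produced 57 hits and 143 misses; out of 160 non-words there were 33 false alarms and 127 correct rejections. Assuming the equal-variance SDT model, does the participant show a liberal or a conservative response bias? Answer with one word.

conservative

z(H) = -0.568, z(FA) = -0.820
c = −½·(z(H) + z(FA)) = 0.694
c > 0 → conservative criterion (biased toward responding “no”).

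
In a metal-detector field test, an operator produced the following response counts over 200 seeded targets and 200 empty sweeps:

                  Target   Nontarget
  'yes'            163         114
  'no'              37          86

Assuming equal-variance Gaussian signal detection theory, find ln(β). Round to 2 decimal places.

ln β = -0.39

H = 163/200 = 0.8150
FA = 114/200 = 0.5700
Φ⁻¹(H) = 0.896
Φ⁻¹(FA) = 0.176
ln β = −½·[z(H)² − z(FA)²] = −0.5 × (0.803 − 0.031) = -0.386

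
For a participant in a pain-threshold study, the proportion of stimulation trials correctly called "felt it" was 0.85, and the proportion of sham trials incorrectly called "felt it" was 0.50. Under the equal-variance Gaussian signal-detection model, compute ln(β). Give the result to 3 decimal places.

z(H) = 1.0364
z(FA) = 0.0000
ln β = −½·[z(H)² − z(FA)²] = −0.5 × (1.0741 − 0.0000) = -0.53705

ln β = -0.537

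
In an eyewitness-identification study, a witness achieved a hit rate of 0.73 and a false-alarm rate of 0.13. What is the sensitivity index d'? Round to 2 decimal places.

z(H) = z(0.73) = 0.6128
z(FA) = z(0.13) = -1.1264
d' = z(H) − z(FA) = 0.6128 − (-1.1264) = 1.7392

d' = 1.74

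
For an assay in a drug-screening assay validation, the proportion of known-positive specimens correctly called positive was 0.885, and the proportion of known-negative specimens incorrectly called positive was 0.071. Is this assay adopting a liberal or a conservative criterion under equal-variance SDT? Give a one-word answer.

z(H) = 1.200, z(FA) = -1.468
c = −½·(z(H) + z(FA)) = 0.134
c > 0 → conservative criterion (biased toward responding “no”).

conservative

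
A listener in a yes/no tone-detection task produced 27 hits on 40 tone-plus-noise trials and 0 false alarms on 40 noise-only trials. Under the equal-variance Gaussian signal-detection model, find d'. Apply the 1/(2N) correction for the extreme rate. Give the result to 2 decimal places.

The false-alarm rate is 0/40 = 0, so apply the 1/(2N) correction: FA → 1/(2·40) = 0.01250.
z(H) = z(0.67500) = 0.454
z(FA) = z(0.01250) = -2.241
d' = 0.454 − (-2.241) = 2.695

d' = 2.70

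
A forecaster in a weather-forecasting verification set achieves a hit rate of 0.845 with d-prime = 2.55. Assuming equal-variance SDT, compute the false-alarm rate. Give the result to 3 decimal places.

false-alarm rate = 0.062

z(hit rate) = z(0.845) = 1.0152
z(FA) = z(H) − d' = 1.0152 − 2.55 = -1.5348
false-alarm rate = Φ(-1.5348) = 0.0624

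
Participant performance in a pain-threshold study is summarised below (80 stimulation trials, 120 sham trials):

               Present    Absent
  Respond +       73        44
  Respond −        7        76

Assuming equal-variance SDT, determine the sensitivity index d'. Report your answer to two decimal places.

H = 73/80 = 0.9125
FA = 44/120 = 0.3667
z(H) = 1.3563
z(FA) = -0.3406
d' = z(H) − z(FA) = 1.3563 − (-0.3406) = 1.6969

d' = 1.70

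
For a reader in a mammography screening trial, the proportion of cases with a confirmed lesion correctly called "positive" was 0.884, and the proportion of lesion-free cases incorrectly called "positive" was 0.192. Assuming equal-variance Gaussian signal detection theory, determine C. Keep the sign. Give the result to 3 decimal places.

Φ⁻¹(H) = Φ⁻¹(0.884) = 1.1952
Φ⁻¹(FA) = Φ⁻¹(0.192) = -0.8705
c = −½·[z(H) + z(FA)] = −0.5 × (1.1952 + (-0.8705)) = -0.16235

C = -0.162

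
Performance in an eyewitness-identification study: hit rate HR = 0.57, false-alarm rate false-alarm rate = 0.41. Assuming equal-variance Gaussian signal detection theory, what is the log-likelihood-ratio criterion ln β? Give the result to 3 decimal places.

z(H) = 0.1764
z(FA) = -0.2275
ln β = −½·[z(H)² − z(FA)²] = −0.5 × (0.0311 − 0.0518) = 0.01035

ln β = 0.010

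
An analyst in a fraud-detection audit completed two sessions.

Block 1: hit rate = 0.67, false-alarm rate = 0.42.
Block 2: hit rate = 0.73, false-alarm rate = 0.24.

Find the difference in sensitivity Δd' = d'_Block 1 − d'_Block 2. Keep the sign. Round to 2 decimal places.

Δd' = -0.68

Block 1: z(0.67) = 0.440, z(0.42) = -0.202, d' = 0.642
Block 2: z(0.73) = 0.613, z(0.24) = -0.706, d' = 1.319
Δd' = d'_Block 1 − d'_Block 2 = 0.642 − 1.319 = -0.677
Block 2 has the higher sensitivity.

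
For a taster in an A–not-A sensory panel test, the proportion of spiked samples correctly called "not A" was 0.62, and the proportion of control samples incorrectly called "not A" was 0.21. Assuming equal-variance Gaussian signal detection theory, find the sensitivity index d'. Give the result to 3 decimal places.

Φ⁻¹(H) = Φ⁻¹(0.62) = 0.3055
Φ⁻¹(FA) = Φ⁻¹(0.21) = -0.8064
d' = z(H) − z(FA) = 0.3055 − (-0.8064) = 1.1119

d' = 1.112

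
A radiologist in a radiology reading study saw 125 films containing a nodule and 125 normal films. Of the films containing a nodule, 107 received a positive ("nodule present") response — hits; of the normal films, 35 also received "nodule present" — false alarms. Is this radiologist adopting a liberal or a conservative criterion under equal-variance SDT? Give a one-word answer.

liberal

z(H) = 1.063, z(FA) = -0.583
c = −½·(z(H) + z(FA)) = -0.240
c < 0 → liberal criterion (biased toward responding “yes”).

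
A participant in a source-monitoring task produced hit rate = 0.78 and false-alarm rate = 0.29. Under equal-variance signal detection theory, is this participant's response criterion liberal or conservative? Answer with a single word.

liberal

z(H) = 0.772, z(FA) = -0.553
c = −½·(z(H) + z(FA)) = -0.1095
c < 0 → liberal criterion (biased toward responding “yes”).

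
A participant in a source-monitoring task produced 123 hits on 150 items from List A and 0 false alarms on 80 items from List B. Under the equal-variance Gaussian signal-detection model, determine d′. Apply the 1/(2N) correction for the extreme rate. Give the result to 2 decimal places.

d′ = 3.41

The false-alarm rate is 0/80 = 0, so apply the 1/(2N) correction: FA → 1/(2·80) = 0.00625.
z(H) = z(0.82000) = 0.915
z(FA) = z(0.00625) = -2.498
d' = 0.915 − (-2.498) = 3.413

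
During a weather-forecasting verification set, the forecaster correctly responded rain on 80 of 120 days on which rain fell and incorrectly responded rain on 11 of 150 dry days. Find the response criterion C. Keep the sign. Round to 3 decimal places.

H = 80/120 = 0.6667
FA = 11/150 = 0.0733
z(H) = z(0.6667) = 0.4308
z(FA) = z(0.0733) = -1.4516
c = −½·[z(H) + z(FA)] = −0.5 × (0.4308 + (-1.4516)) = 0.5104
c > 0: the forecaster has a conservative response bias.

C = 0.510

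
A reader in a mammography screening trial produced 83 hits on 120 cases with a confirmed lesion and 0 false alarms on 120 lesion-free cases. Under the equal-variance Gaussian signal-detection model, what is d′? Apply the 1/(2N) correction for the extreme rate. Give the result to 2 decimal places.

The false-alarm rate is 0/120 = 0, so apply the 1/(2N) correction: FA → 1/(2·120) = 0.00417.
z(H) = z(0.69167) = 0.501
z(FA) = z(0.00417) = -2.638
d' = 0.501 − (-2.638) = 3.139

d′ = 3.14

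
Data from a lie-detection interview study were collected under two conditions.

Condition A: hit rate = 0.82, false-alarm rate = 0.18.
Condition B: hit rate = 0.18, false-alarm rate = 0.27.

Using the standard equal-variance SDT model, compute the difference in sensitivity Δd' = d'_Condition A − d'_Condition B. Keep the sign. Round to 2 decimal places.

Δd' = 2.13

Condition A: z(0.82) = 0.915, z(0.18) = -0.915, d' = 1.830
Condition B: z(0.18) = -0.915, z(0.27) = -0.613, d' = -0.302
Δd' = d'_Condition A − d'_Condition B = 1.830 − (-0.302) = 2.132
Condition A has the higher sensitivity.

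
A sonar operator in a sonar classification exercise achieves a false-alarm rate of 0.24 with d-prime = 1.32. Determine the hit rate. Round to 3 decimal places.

hit rate = 0.730

z(false-alarm rate) = z(0.24) = -0.7063
z(H) = z(FA) + d' = -0.7063 + 1.32 = 0.6137
hit rate = Φ(0.6137) = 0.7303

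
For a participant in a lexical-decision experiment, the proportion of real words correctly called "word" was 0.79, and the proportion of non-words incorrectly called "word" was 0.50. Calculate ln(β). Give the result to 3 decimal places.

ln β = -0.325

z(H) = z(0.79) = 0.8064
z(FA) = z(0.50) = 0.0000
ln β = −½·[z(H)² − z(FA)²] = −0.5 × (0.6503 − 0.0000) = -0.32515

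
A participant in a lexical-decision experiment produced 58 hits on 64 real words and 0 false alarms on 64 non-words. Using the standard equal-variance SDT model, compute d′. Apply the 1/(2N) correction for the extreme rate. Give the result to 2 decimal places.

d′ = 3.74

The false-alarm rate is 0/64 = 0, so apply the 1/(2N) correction: FA → 1/(2·64) = 0.00781.
z(H) = z(0.90625) = 1.318
z(FA) = z(0.00781) = -2.418
d' = 1.318 − (-2.418) = 3.736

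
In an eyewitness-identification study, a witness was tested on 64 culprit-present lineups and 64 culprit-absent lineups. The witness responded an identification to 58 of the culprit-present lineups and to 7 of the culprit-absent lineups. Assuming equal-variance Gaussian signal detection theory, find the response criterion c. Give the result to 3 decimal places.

c = -0.044

H = 58/64 = 0.9062
FA = 7/64 = 0.1094
z(H) = z(0.9062) = 1.3177
z(FA) = z(0.1094) = -1.2297
c = −½·[z(H) + z(FA)] = −0.5 × (1.3177 + (-1.2297)) = -0.0440
c < 0: the witness has a liberal response bias.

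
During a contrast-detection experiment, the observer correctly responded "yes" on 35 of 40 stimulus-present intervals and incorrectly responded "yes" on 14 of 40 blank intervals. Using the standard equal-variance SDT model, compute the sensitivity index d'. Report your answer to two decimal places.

H = 35/40 = 0.8750
FA = 14/40 = 0.3500
z(H) = 1.1503
z(FA) = -0.3853
d' = z(H) − z(FA) = 1.1503 − (-0.3853) = 1.5356

d' = 1.54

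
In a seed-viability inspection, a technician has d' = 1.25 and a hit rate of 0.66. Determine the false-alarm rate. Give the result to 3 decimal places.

false-alarm rate = 0.201

z(hit rate) = z(0.66) = 0.4125
z(FA) = z(H) − d' = 0.4125 − 1.25 = -0.8375
false-alarm rate = Φ(-0.8375) = 0.2012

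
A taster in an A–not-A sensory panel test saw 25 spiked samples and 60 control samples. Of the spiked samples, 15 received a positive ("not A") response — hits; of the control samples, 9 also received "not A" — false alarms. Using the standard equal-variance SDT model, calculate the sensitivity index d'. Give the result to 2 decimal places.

H = 15/25 = 0.6000
FA = 9/60 = 0.1500
z(H) = 0.2533
z(FA) = -1.0364
d' = z(H) − z(FA) = 0.2533 − (-1.0364) = 1.2897

d' = 1.29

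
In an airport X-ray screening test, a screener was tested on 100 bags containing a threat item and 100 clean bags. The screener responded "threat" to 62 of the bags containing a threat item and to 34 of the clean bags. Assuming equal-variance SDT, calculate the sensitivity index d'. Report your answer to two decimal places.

H = 62/100 = 0.6200
FA = 34/100 = 0.3400
Φ⁻¹(H) = 0.305
Φ⁻¹(FA) = -0.412
d' = z(H) − z(FA) = 0.305 − (-0.412) = 0.717

d' = 0.72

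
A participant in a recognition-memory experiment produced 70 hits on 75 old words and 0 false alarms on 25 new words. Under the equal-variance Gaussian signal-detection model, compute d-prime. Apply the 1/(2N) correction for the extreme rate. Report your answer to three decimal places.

d-prime = 3.555

The false-alarm rate is 0/25 = 0, so apply the 1/(2N) correction: FA → 1/(2·25) = 0.02000.
z(H) = z(0.93333) = 1.5011
z(FA) = z(0.02000) = -2.0537
d' = 1.5011 − (-2.0537) = 3.5548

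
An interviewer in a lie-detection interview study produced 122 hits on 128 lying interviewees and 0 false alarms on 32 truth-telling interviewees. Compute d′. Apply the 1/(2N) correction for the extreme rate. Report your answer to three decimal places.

The false-alarm rate is 0/32 = 0, so apply the 1/(2N) correction: FA → 1/(2·32) = 0.01562.
z(H) = z(0.95312) = 1.6759
z(FA) = z(0.01562) = -2.1540
d' = 1.6759 − (-2.1540) = 3.8299

d′ = 3.830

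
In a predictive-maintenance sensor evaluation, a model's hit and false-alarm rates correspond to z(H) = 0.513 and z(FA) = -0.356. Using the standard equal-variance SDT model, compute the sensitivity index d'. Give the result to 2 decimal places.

d' = 0.87

d' = z(H) − z(FA) = 0.513 − (-0.356) = 0.869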